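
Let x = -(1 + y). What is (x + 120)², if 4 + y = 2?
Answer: 14641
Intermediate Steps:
y = -2 (y = -4 + 2 = -2)
x = 1 (x = -(1 - 2) = -1*(-1) = 1)
(x + 120)² = (1 + 120)² = 121² = 14641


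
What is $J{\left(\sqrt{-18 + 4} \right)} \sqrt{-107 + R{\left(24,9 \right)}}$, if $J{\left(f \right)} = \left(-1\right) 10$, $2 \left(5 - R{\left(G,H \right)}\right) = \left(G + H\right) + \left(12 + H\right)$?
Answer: $- 10 i \sqrt{129} \approx - 113.58 i$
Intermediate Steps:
$R{\left(G,H \right)} = -1 - H - \frac{G}{2}$ ($R{\left(G,H \right)} = 5 - \frac{\left(G + H\right) + \left(12 + H\right)}{2} = 5 - \frac{12 + G + 2 H}{2} = 5 - \left(6 + H + \frac{G}{2}\right) = -1 - H - \frac{G}{2}$)
$J{\left(f \right)} = -10$
$J{\left(\sqrt{-18 + 4} \right)} \sqrt{-107 + R{\left(24,9 \right)}} = - 10 \sqrt{-107 - 22} = - 10 \sqrt{-129} = - 10 i \sqrt{129}$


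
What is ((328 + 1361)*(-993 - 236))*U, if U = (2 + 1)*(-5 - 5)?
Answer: 62273430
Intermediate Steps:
U = -30 (U = 3*(-10) = -30)
((328 + 1361)*(-993 - 236))*U = ((328 + 1361)*(-993 - 236))*(-30) = (1689*(-1229))*(-30) = -2075781*(-30) = 62273430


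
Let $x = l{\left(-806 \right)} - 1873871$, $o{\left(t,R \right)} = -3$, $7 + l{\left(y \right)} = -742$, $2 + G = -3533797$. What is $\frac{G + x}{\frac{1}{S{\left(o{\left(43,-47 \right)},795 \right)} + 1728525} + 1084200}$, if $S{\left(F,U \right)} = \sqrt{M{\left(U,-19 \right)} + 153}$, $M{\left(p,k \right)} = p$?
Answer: $- \frac{78564472698817658777025}{15749445688306242062287} - \frac{48506 \sqrt{237}}{15749445688306242062287} \approx -4.9884$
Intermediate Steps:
$G = -3533799$ ($G = -2 - 3533797 = -3533799$)
$l{\left(y \right)} = -749$ ($l{\left(y \right)} = -7 - 742 = -749$)
$x = -1874620$ ($x = -749 - 1873871 = -1874620$)
$S{\left(F,U \right)} = \sqrt{153 + U}$ ($S{\left(F,U \right)} = \sqrt{U + 153} = \sqrt{153 + U}$)
$\frac{G + x}{\frac{1}{S{\left(o{\left(43,-47 \right)},795 \right)} + 1728525} + 1084200} = \frac{-3533799 - 1874620}{\frac{1}{\sqrt{153 + 795} + 1728525} + 1084200} = - \frac{5408419}{\frac{1}{\sqrt{948} + 1728525} + 1084200} = - \frac{5408419}{\frac{1}{2 \sqrt{237} + 1728525} + 1084200} = - \frac{5408419}{\frac{1}{1728525 + 2 \sqrt{237}} + 1084200} = - \frac{5408419}{1084200 + \frac{1}{1728525 + 2 \sqrt{237}}}$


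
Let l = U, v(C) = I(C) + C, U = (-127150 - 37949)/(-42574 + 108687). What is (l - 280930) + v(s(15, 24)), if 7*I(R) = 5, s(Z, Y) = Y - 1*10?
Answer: -130006221684/462791 ≈ -2.8092e+5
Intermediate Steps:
s(Z, Y) = -10 + Y (s(Z, Y) = Y - 10 = -10 + Y)
I(R) = 5/7 (I(R) = (⅐)*5 = 5/7)
U = -165099/66113 ≈ -2.4972
v(C) = 5/7 + C
l = -165099/66113 ≈ -2.4972
(l - 280930) + v(s(15, 24)) = (-165099/66113 - 280930) + (5/7 + (-10 + 24)) = -18573290189/66113 + (5/7 + 14) = -18573290189/66113 + 103/7 = -130006221684/462791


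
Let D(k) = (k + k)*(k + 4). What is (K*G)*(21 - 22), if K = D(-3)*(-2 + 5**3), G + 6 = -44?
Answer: -36900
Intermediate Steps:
G = -50 (G = -6 - 44 = -50)
D(k) = 2*k*(4 + k) (D(k) = (2*k)*(4 + k) = 2*k*(4 + k))
K = -738 (K = (2*(-3)*(4 - 3))*(-2 + 5**3) = (2*(-3)*1)*(-2 + 125) = -6*123 = -738)
(K*G)*(21 - 22) = (-738*(-50))*(21 - 22) = 36900*(-1) = -36900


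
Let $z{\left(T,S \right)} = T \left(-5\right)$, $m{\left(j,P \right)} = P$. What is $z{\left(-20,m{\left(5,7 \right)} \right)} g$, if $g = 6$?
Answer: $600$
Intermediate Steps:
$z{\left(T,S \right)} = - 5 T$
$z{\left(-20,m{\left(5,7 \right)} \right)} g = \left(-5\right) \left(-20\right) 6 = 100 \cdot 6 = 600$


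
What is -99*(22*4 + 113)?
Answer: -19899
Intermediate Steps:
-99*(22*4 + 113) = -99*(88 + 113) = -99*201 = -19899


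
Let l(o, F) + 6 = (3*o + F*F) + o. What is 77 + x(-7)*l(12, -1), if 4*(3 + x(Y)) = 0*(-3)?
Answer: -52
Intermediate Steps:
x(Y) = -3 (x(Y) = -3 + (0*(-3))/4 = -3 + (¼)*0 = -3 + 0 = -3)
l(o, F) = -6 + F² + 4*o (l(o, F) = -6 + ((3*o + F*F) + o) = -6 + ((3*o + F²) + o) = -6 + ((F² + 3*o) + o) = -6 + (F² + 4*o) = -6 + F² + 4*o)
77 + x(-7)*l(12, -1) = 77 - 3*(-6 + (-1)² + 4*12) = 77 - 3*(-6 + 1 + 48) = 77 - 3*43 = 77 - 129 = -52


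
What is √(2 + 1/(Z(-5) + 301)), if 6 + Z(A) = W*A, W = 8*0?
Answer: √174345/295 ≈ 1.4154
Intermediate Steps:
W = 0
Z(A) = -6 (Z(A) = -6 + 0*A = -6 + 0 = -6)
√(2 + 1/(Z(-5) + 301)) = √(2 + 1/(-6 + 301)) = √(2 + 1/295) = √(591/295) = √174345/295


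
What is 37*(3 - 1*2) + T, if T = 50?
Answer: 87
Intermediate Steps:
37*(3 - 1*2) + T = 37*(3 - 1*2) + 50 = 37*(3 - 2) + 50 = 37*1 + 50 = 37 + 50 = 87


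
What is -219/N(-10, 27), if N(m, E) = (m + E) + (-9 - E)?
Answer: 219/19 ≈ 11.526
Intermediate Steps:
N(m, E) = -9 + m (N(m, E) = (E + m) + (-9 - E) = -9 + m)
-219/N(-10, 27) = -219/(-9 - 10) = -219/(-19) = -219*(-1/19) = 219/19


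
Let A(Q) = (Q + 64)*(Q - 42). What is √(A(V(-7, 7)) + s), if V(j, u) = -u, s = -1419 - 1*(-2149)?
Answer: I*√2063 ≈ 45.42*I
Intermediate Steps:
s = 730 (s = -1419 + 2149 = 730)
A(Q) = (-42 + Q)*(64 + Q) (A(Q) = (64 + Q)*(-42 + Q) = (-42 + Q)*(64 + Q))
√(A(V(-7, 7)) + s) = √((-2688 + (-1*7)² + 22*(-1*7)) + 730) = √((-2688 + (-7)² + 22*(-7)) + 730) = √((-2688 + 49 - 154) + 730) = √(-2793 + 730) = √(-2063) = I*√2063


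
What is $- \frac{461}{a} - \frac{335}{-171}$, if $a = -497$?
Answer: $\frac{245326}{84987} \approx 2.8866$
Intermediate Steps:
$- \frac{461}{a} - \frac{335}{-171} = - \frac{461}{-497} - \frac{335}{-171} = \left(-461\right) \left(- \frac{1}{497}\right) - - \frac{335}{171} = \frac{461}{497} + \frac{335}{171} = \frac{245326}{84987}$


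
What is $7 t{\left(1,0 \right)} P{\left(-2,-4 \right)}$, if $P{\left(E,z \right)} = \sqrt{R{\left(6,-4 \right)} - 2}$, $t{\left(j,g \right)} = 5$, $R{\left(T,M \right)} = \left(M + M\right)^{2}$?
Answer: $35 \sqrt{62} \approx 275.59$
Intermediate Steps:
$R{\left(T,M \right)} = 4 M^{2}$ ($R{\left(T,M \right)} = \left(2 M\right)^{2} = 4 M^{2}$)
$P{\left(E,z \right)} = \sqrt{62}$ ($P{\left(E,z \right)} = \sqrt{4 \left(-4\right)^{2} - 2} = \sqrt{4 \cdot 16 - 2} = \sqrt{64 - 2} = \sqrt{62}$)
$7 t{\left(1,0 \right)} P{\left(-2,-4 \right)} = 7 \cdot 5 \sqrt{62} = 35 \sqrt{62}$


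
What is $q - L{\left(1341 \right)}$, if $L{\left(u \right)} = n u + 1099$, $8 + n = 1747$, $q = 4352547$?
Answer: $2019449$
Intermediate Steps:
$n = 1739$ ($n = -8 + 1747 = 1739$)
$L{\left(u \right)} = 1099 + 1739 u$ ($L{\left(u \right)} = 1739 u + 1099 = 1099 + 1739 u$)
$q - L{\left(1341 \right)} = 4352547 - \left(1099 + 1739 \cdot 1341\right) = 4352547 - \left(1099 + 2331999\right) = 4352547 - 2333098 = 2019449$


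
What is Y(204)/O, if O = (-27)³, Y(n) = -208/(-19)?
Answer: -208/373977 ≈ -0.00055618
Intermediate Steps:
Y(n) = 208/19 (Y(n) = -208*(-1/19) = 208/19)
O = -19683
Y(204)/O = (208/19)/(-19683) = (208/19)*(-1/19683) = -208/373977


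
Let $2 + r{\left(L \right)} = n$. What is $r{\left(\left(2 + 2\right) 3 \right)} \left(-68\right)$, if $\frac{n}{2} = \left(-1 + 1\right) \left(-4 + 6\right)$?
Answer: $136$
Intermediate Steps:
$n = 0$ ($n = 2 \left(-1 + 1\right) \left(-4 + 6\right) = 2 \cdot 0 \cdot 2 = 2 \cdot 0 = 0$)
$r{\left(L \right)} = -2$ ($r{\left(L \right)} = -2 + 0 = -2$)
$r{\left(\left(2 + 2\right) 3 \right)} \left(-68\right) = \left(-2\right) \left(-68\right) = 136$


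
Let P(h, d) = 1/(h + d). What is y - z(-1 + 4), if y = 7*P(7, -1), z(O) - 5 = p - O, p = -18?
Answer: 103/6 ≈ 17.167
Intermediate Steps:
P(h, d) = 1/(d + h)
z(O) = -13 - O (z(O) = 5 + (-18 - O) = -13 - O)
y = 7/6 (y = 7/(-1 + 7) = 7/6 ≈ 1.1667)
y - z(-1 + 4) = 7/6 - (-13 - (-1 + 4)) = 7/6 - (-13 - 1*3) = 7/6 - (-13 - 3) = 7/6 - 1*(-16) = 7/6 + 16 = 103/6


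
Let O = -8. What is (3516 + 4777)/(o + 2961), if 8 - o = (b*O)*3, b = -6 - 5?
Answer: 8293/2705 ≈ 3.0658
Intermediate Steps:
b = -11
o = -256 (o = 8 - (-11*(-8))*3 = 8 - 88*3 = 8 - 1*264 = 8 - 264 = -256)
(3516 + 4777)/(o + 2961) = (3516 + 4777)/(-256 + 2961) = 8293/2705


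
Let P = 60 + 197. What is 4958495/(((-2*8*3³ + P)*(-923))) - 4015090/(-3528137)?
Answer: 3628557417213/113976465785 ≈ 31.836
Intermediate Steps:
P = 257
4958495/(((-2*8*3³ + P)*(-923))) - 4015090/(-3528137) = 4958495/(((-2*8*3³ + 257)*(-923))) - 4015090/(-3528137) = 4958495/(((-16*27 + 257)*(-923))) - 4015090*(-1/3528137) = 4958495/(((-432 + 257)*(-923))) + 4015090/3528137 = 4958495/((-175*(-923))) + 4015090/3528137 = 4958495/161525 + 4015090/3528137 = 4958495*(1/161525) + 4015090/3528137 = 991699/32305 + 4015090/3528137 = 3628557417213/113976465785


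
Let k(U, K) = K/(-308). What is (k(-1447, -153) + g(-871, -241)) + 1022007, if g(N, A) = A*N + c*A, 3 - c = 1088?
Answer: 459968277/308 ≈ 1.4934e+6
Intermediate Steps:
c = -1085 (c = 3 - 1*1088 = 3 - 1088 = -1085)
k(U, K) = -K/308 (k(U, K) = K*(-1/308) = -K/308)
g(N, A) = -1085*A + A*N (g(N, A) = A*N - 1085*A = -1085*A + A*N)
(k(-1447, -153) + g(-871, -241)) + 1022007 = (-1/308*(-153) - 241*(-1085 - 871)) + 1022007 = (153/308 - 241*(-1956)) + 1022007 = (153/308 + 471396) + 1022007 = 145190121/308 + 1022007 = 459968277/308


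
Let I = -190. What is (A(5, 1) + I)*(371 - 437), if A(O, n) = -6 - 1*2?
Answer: 13068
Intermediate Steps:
A(O, n) = -8 (A(O, n) = -6 - 2 = -8)
(A(5, 1) + I)*(371 - 437) = (-8 - 190)*(371 - 437) = -198*(-66) = 13068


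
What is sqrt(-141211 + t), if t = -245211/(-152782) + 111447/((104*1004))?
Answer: I*sqrt(11459422761628733347534)/284872952 ≈ 375.78*I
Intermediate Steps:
t = 21315523665/7976442656 (t = -245211*(-1/152782) + 111447/104416 = 245211/152782 + 111447*(1/104416) = 245211/152782 + 111447/104416 = 21315523665/7976442656 ≈ 2.6723)
sqrt(-141211 + t) = sqrt(-141211 + 21315523665/7976442656) = sqrt(-1126340128372751/7976442656) = I*sqrt(11459422761628733347534)/284872952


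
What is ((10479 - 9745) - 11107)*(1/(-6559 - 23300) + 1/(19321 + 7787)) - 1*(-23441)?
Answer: 6324511152443/269805924 ≈ 23441.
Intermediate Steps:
((10479 - 9745) - 11107)*(1/(-6559 - 23300) + 1/(19321 + 7787)) - 1*(-23441) = (734 - 11107)*(1/(-29859) + 1/27108) + 23441 = -10373*(-1/29859 + 1/27108) + 23441 = -10373*917/269805924 + 23441 = -9512041/269805924 + 23441 = 6324511152443/269805924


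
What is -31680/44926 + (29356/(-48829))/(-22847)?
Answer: -17670383798092/25059636609469 ≈ -0.70513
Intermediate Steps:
-31680/44926 + (29356/(-48829))/(-22847) = -31680*1/44926 + (29356*(-1/48829))*(-1/22847) = -15840/22463 - 29356/48829*(-1/22847) = -15840/22463 + 29356/1115596163 = -17670383798092/25059636609469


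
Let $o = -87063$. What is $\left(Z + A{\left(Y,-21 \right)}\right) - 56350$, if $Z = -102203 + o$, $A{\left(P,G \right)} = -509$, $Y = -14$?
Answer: $-246125$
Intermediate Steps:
$Z = -189266$ ($Z = -102203 - 87063 = -189266$)
$\left(Z + A{\left(Y,-21 \right)}\right) - 56350 = \left(-189266 - 509\right) - 56350 = -189775 - 56350 = -246125$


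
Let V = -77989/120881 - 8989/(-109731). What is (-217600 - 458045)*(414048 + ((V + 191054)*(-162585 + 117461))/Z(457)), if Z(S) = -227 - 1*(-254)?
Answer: 25720748756594208568072000/119379537099 ≈ 2.1545e+14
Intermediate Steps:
Z(S) = 27 (Z(S) = -227 + 254 = 27)
V = -7471211650/13264393011 (V = -77989*1/120881 - 8989*(-1/109731) = -77989/120881 + 8989/109731 = -7471211650/13264393011 ≈ -0.56325)
(-217600 - 458045)*(414048 + ((V + 191054)*(-162585 + 117461))/Z(457)) = (-217600 - 458045)*(414048 + ((-7471211650/13264393011 + 191054)*(-162585 + 117461))/27) = -675645*(414048 + ((2534207871111944/13264393011)*(-45124))*(1/27)) = -675645*(414048 - 114353595976055361056/13264393011*1/27) = -675645*(414048 - 114353595976055361056/358138611297) = -675645*(-114205309400325060800/358138611297) = 25720748756594208568072000/119379537099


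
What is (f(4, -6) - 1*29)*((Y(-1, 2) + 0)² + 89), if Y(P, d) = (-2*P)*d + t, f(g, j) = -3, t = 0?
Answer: -3360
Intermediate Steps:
Y(P, d) = -2*P*d (Y(P, d) = (-2*P)*d + 0 = -2*P*d + 0 = -2*P*d)
(f(4, -6) - 1*29)*((Y(-1, 2) + 0)² + 89) = (-3 - 1*29)*((-2*(-1)*2 + 0)² + 89) = (-3 - 29)*((4 + 0)² + 89) = -32*(4² + 89) = -32*(16 + 89) = -32*105 = -3360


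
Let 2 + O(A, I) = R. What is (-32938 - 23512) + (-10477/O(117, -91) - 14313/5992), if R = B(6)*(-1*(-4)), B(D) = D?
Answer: -3752278935/65912 ≈ -56929.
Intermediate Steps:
R = 24 (R = 6*(-1*(-4)) = 6*4 = 24)
O(A, I) = 22 (O(A, I) = -2 + 24 = 22)
(-32938 - 23512) + (-10477/O(117, -91) - 14313/5992) = (-32938 - 23512) + (-10477/22 - 14313/5992) = -56450 + (-10477*1/22 - 14313*1/5992) = -56450 + (-10477/22 - 14313/5992) = -56450 - 31546535/65912 = -3752278935/65912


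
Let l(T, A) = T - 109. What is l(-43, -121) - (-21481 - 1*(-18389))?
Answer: 2940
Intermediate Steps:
l(T, A) = -109 + T
l(-43, -121) - (-21481 - 1*(-18389)) = (-109 - 43) - (-21481 - 1*(-18389)) = -152 - (-21481 + 18389) = -152 - 1*(-3092) = -152 + 3092 = 2940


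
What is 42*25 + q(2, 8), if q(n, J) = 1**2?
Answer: 1051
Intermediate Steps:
q(n, J) = 1
42*25 + q(2, 8) = 42*25 + 1 = 1050 + 1 = 1051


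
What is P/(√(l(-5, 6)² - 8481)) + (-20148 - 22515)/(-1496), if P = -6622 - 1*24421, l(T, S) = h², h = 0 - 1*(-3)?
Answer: 42663/1496 + 31043*I*√21/420 ≈ 28.518 + 338.71*I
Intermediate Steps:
h = 3 (h = 0 + 3 = 3)
l(T, S) = 9 (l(T, S) = 3² = 9)
P = -31043 (P = -6622 - 24421 = -31043)
P/(√(l(-5, 6)² - 8481)) + (-20148 - 22515)/(-1496) = -31043/√(9² - 8481) + (-20148 - 22515)/(-1496) = -31043/√(81 - 8481) - 42663*(-1/1496) = -31043*(-I*√21/420) + 42663/1496 = -(-31043)*I*√21/420 + 42663/1496 = 31043*I*√21/420 + 42663/1496 = 42663/1496 + 31043*I*√21/420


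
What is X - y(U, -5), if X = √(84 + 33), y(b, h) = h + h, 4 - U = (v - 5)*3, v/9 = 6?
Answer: 10 + 3*√13 ≈ 20.817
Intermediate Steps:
v = 54 (v = 9*6 = 54)
U = -143 (U = 4 - (54 - 5)*3 = 4 - 49*3 = 4 - 1*147 = 4 - 147 = -143)
y(b, h) = 2*h
X = 3*√13 (X = √117 = 3*√13 ≈ 10.817)
X - y(U, -5) = 3*√13 - 2*(-5) = 3*√13 - 1*(-10) = 3*√13 + 10 = 10 + 3*√13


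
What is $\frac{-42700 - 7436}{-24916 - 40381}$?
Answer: $\frac{50136}{65297} \approx 0.76781$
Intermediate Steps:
$\frac{-42700 - 7436}{-24916 - 40381} = - \frac{50136}{-65297} = \left(-50136\right) \left(- \frac{1}{65297}\right) = \frac{50136}{65297}$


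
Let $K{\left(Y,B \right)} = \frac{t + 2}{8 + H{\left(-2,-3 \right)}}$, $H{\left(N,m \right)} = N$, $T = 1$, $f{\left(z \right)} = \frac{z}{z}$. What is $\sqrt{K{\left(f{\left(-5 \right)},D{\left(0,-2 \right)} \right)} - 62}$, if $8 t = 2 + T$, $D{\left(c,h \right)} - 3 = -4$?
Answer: $\frac{i \sqrt{8871}}{12} \approx 7.8488 i$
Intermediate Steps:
$f{\left(z \right)} = 1$
$D{\left(c,h \right)} = -1$ ($D{\left(c,h \right)} = 3 - 4 = -1$)
$t = \frac{3}{8}$ ($t = \frac{2 + 1}{8} = \frac{1}{8} \cdot 3 = \frac{3}{8} \approx 0.375$)
$K{\left(Y,B \right)} = \frac{19}{48}$ ($K{\left(Y,B \right)} = \frac{\frac{3}{8} + 2}{8 - 2} = \frac{19}{8 \cdot 6} = \frac{19}{8} \cdot \frac{1}{6} = \frac{19}{48}$)
$\sqrt{K{\left(f{\left(-5 \right)},D{\left(0,-2 \right)} \right)} - 62} = \sqrt{\frac{19}{48} - 62} = \sqrt{- \frac{2957}{48}} = \frac{i \sqrt{8871}}{12}$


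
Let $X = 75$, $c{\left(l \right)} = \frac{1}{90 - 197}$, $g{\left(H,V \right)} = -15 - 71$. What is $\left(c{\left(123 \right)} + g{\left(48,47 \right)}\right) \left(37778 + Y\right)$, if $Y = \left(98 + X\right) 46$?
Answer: $- \frac{420908408}{107} \approx -3.9337 \cdot 10^{6}$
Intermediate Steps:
$g{\left(H,V \right)} = -86$
$c{\left(l \right)} = - \frac{1}{107}$ ($c{\left(l \right)} = \frac{1}{-107} = - \frac{1}{107}$)
$Y = 7958$ ($Y = \left(98 + 75\right) 46 = 173 \cdot 46 = 7958$)
$\left(c{\left(123 \right)} + g{\left(48,47 \right)}\right) \left(37778 + Y\right) = \left(- \frac{1}{107} - 86\right) \left(37778 + 7958\right) = \left(- \frac{9203}{107}\right) 45736 = - \frac{420908408}{107}$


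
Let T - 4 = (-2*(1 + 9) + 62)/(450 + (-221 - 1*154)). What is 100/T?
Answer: 1250/57 ≈ 21.930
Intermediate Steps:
T = 114/25 (T = 4 + (-2*(1 + 9) + 62)/(450 + (-221 - 1*154)) = 4 + (-2*10 + 62)/(450 + (-221 - 154)) = 4 + (-20 + 62)/(450 - 375) = 4 + 42/75 = 4 + 42*(1/75) = 4 + 14/25 = 114/25 ≈ 4.5600)
100/T = 100/(114/25) = 100*(25/114) = 1250/57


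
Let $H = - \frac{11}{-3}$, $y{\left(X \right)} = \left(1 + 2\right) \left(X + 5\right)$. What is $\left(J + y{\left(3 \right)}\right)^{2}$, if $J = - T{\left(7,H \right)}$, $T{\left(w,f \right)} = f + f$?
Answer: $\frac{2500}{9} \approx 277.78$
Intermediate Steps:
$y{\left(X \right)} = 15 + 3 X$ ($y{\left(X \right)} = 3 \left(5 + X\right) = 15 + 3 X$)
$H = \frac{11}{3}$ ($H = \left(-11\right) \left(- \frac{1}{3}\right) = \frac{11}{3} \approx 3.6667$)
$T{\left(w,f \right)} = 2 f$
$J = - \frac{22}{3}$ ($J = - \frac{2 \cdot 11}{3} = \left(-1\right) \frac{22}{3} = - \frac{22}{3} \approx -7.3333$)
$\left(J + y{\left(3 \right)}\right)^{2} = \left(- \frac{22}{3} + \left(15 + 3 \cdot 3\right)\right)^{2} = \left(- \frac{22}{3} + \left(15 + 9\right)\right)^{2} = \left(- \frac{22}{3} + 24\right)^{2} = \left(\frac{50}{3}\right)^{2} = \frac{2500}{9}$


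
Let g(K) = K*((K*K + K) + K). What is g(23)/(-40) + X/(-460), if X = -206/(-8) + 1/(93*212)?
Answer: -1499532419/4534680 ≈ -330.68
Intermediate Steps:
X = 126922/4929 (X = -206*(-⅛) + (1/93)*(1/212) = 103/4 + 1/19716 = 126922/4929 ≈ 25.750)
g(K) = K*(K² + 2*K) (g(K) = K*((K² + K) + K) = K*((K + K²) + K) = K*(K² + 2*K))
g(23)/(-40) + X/(-460) = (23²*(2 + 23))/(-40) + (126922/4929)/(-460) = (529*25)*(-1/40) + (126922/4929)*(-1/460) = 13225*(-1/40) - 63461/1133670 = -2645/8 - 63461/1133670 = -1499532419/4534680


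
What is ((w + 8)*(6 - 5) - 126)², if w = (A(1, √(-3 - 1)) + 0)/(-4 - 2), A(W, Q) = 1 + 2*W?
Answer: 56169/4 ≈ 14042.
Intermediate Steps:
w = -½ (w = ((1 + 2*1) + 0)/(-4 - 2) = ((1 + 2) + 0)/(-6) = (3 + 0)*(-⅙) = 3*(-⅙) = -½ ≈ -0.50000)
((w + 8)*(6 - 5) - 126)² = ((-½ + 8)*(6 - 5) - 126)² = ((15/2)*1 - 126)² = (15/2 - 126)² = (-237/2)² = 56169/4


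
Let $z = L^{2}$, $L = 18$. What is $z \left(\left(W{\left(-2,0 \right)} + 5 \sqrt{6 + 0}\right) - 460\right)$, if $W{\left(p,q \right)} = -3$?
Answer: $-150012 + 1620 \sqrt{6} \approx -1.4604 \cdot 10^{5}$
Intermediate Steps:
$z = 324$ ($z = 18^{2} = 324$)
$z \left(\left(W{\left(-2,0 \right)} + 5 \sqrt{6 + 0}\right) - 460\right) = 324 \left(\left(-3 + 5 \sqrt{6 + 0}\right) - 460\right) = 324 \left(\left(-3 + 5 \sqrt{6}\right) - 460\right) = 324 \left(-463 + 5 \sqrt{6}\right) = -150012 + 1620 \sqrt{6}$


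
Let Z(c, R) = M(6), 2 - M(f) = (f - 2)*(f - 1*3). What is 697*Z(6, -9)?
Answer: -6970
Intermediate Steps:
M(f) = 2 - (-3 + f)*(-2 + f) (M(f) = 2 - (f - 2)*(f - 1*3) = 2 - (-2 + f)*(f - 3) = 2 - (-2 + f)*(-3 + f) = 2 - (-3 + f)*(-2 + f))
Z(c, R) = -10 (Z(c, R) = -4 - 1*6² + 5*6 = -4 - 1*36 + 30 = -4 - 36 + 30 = -10)
697*Z(6, -9) = 697*(-10) = -6970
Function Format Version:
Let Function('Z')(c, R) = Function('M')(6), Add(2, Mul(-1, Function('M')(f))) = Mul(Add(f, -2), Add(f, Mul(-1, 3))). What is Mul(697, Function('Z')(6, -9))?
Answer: -6970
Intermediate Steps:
Function('M')(f) = Add(2, Mul(-1, Add(-3, f), Add(-2, f))) (Function('M')(f) = Add(2, Mul(-1, Mul(Add(f, -2), Add(f, Mul(-1, 3))))) = Add(2, Mul(-1, Mul(Add(-2, f), Add(f, -3)))) = Add(2, Mul(-1, Mul(Add(-2, f), Add(-3, f)))) = Add(2, Mul(-1, Mul(Add(-3, f), Add(-2, f)))) = Add(2, Mul(-1, Add(-3, f), Add(-2, f))))
Function('Z')(c, R) = -10 (Function('Z')(c, R) = Add(-4, Mul(-1, Pow(6, 2)), Mul(5, 6)) = Add(-4, Mul(-1, 36), 30) = Add(-4, -36, 30) = -10)
Mul(697, Function('Z')(6, -9)) = Mul(697, -10) = -6970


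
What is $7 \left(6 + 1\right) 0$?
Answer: $0$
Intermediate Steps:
$7 \left(6 + 1\right) 0 = 7 \cdot 7 \cdot 0 = 49 \cdot 0 = 0$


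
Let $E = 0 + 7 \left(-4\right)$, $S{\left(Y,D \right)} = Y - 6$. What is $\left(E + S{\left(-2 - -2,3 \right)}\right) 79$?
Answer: $-2686$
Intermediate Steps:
$S{\left(Y,D \right)} = -6 + Y$
$E = -28$ ($E = 0 - 28 = -28$)
$\left(E + S{\left(-2 - -2,3 \right)}\right) 79 = \left(-28 - 6\right) 79 = \left(-34\right) 79 = -2686$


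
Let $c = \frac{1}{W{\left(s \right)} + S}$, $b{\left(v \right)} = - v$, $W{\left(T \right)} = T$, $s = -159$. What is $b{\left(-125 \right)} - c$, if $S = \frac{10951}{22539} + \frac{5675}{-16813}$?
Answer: $\frac{7524948270082}{60196554575} \approx 125.01$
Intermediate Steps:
$S = \frac{56210338}{378948207}$ ($S = 10951 \cdot \frac{1}{22539} + 5675 \left(- \frac{1}{16813}\right) = \frac{10951}{22539} - \frac{5675}{16813} = \frac{56210338}{378948207} \approx 0.14833$)
$c = - \frac{378948207}{60196554575}$ ($c = \frac{1}{-159 + \frac{56210338}{378948207}} = \frac{1}{- \frac{60196554575}{378948207}} = - \frac{378948207}{60196554575} \approx -0.0062952$)
$b{\left(-125 \right)} - c = \left(-1\right) \left(-125\right) - - \frac{378948207}{60196554575} = 125 + \frac{378948207}{60196554575} = \frac{7524948270082}{60196554575}$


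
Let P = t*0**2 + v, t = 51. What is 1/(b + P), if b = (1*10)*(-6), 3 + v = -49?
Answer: -1/112 ≈ -0.0089286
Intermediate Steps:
v = -52 (v = -3 - 49 = -52)
P = -52 (P = 51*0**2 - 52 = 51*0 - 52 = 0 - 52 = -52)
b = -60 (b = 10*(-6) = -60)
1/(b + P) = 1/(-60 - 52) = 1/(-112) = -1/112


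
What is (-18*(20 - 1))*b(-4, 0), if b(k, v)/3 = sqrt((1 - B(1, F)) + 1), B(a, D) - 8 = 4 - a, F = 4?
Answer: -3078*I ≈ -3078.0*I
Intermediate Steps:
B(a, D) = 12 - a (B(a, D) = 8 + (4 - a) = 12 - a)
b(k, v) = 9*I (b(k, v) = 3*sqrt((1 - (12 - 1*1)) + 1) = 3*sqrt((1 - (12 - 1)) + 1) = 3*sqrt((1 - 1*11) + 1) = 3*sqrt((1 - 11) + 1) = 3*sqrt(-10 + 1) = 3*sqrt(-9) = 3*(3*I) = 9*I)
(-18*(20 - 1))*b(-4, 0) = (-18*(20 - 1))*(9*I) = (-18*19)*(9*I) = -3078*I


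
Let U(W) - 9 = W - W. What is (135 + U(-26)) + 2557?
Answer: 2701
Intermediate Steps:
U(W) = 9 (U(W) = 9 + (W - W) = 9 + 0 = 9)
(135 + U(-26)) + 2557 = (135 + 9) + 2557 = 144 + 2557 = 2701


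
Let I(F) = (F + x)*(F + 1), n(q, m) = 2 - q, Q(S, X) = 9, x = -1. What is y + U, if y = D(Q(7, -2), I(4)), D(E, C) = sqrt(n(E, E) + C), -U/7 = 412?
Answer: -2884 + 2*sqrt(2) ≈ -2881.2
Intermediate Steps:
U = -2884 (U = -7*412 = -2884)
I(F) = (1 + F)*(-1 + F) (I(F) = (F - 1)*(F + 1) = (-1 + F)*(1 + F) = (1 + F)*(-1 + F))
D(E, C) = sqrt(2 + C - E) (D(E, C) = sqrt((2 - E) + C) = sqrt(2 + C - E))
y = 2*sqrt(2) (y = sqrt(2 + (-1 + 4**2) - 1*9) = sqrt(2 + (-1 + 16) - 9) = sqrt(2 + 15 - 9) = sqrt(8) = 2*sqrt(2) ≈ 2.8284)
y + U = 2*sqrt(2) - 2884 = -2884 + 2*sqrt(2)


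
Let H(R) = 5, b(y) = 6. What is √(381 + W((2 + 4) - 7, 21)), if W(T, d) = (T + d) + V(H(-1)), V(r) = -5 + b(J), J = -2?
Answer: √402 ≈ 20.050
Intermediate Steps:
V(r) = 1 (V(r) = -5 + 6 = 1)
W(T, d) = 1 + T + d (W(T, d) = (T + d) + 1 = 1 + T + d)
√(381 + W((2 + 4) - 7, 21)) = √(381 + (1 + ((2 + 4) - 7) + 21)) = √(381 + (1 + (6 - 7) + 21)) = √(381 + (1 - 1 + 21)) = √(381 + 21) = √402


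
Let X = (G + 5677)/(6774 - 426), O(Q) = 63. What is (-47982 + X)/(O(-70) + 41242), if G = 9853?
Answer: -152287103/131102070 ≈ -1.1616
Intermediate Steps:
X = 7765/3174 (X = (9853 + 5677)/(6774 - 426) = 15530/6348 = 15530*(1/6348) = 7765/3174 ≈ 2.4464)
(-47982 + X)/(O(-70) + 41242) = (-47982 + 7765/3174)/(63 + 41242) = -152287103/3174/41305 = -152287103/3174*1/41305 = -152287103/131102070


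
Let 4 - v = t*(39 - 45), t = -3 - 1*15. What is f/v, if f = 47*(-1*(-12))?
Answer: -141/26 ≈ -5.4231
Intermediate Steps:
t = -18 (t = -3 - 15 = -18)
v = -104 (v = 4 - (-18)*(39 - 45) = 4 - (-18)*(-6) = 4 - 1*108 = 4 - 108 = -104)
f = 564 (f = 47*12 = 564)
f/v = 564/(-104) = 564*(-1/104) = -141/26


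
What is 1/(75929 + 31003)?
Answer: 1/106932 ≈ 9.3517e-6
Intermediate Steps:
1/(75929 + 31003) = 1/106932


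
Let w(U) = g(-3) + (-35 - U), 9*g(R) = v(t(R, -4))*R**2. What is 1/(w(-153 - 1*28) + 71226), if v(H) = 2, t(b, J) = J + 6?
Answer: 1/71374 ≈ 1.4011e-5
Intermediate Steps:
t(b, J) = 6 + J
g(R) = 2*R**2/9 (g(R) = (2*R**2)/9 = 2*R**2/9)
w(U) = -33 - U (w(U) = (2/9)*(-3)**2 + (-35 - U) = (2/9)*9 + (-35 - U) = 2 + (-35 - U) = -33 - U)
1/(w(-153 - 1*28) + 71226) = 1/((-33 - (-153 - 1*28)) + 71226) = 1/((-33 - (-153 - 28)) + 71226) = 1/((-33 - 1*(-181)) + 71226) = 1/((-33 + 181) + 71226) = 1/(148 + 71226) = 1/71374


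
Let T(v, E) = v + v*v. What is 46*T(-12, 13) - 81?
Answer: 5991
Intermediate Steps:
T(v, E) = v + v**2
46*T(-12, 13) - 81 = 46*(-12*(1 - 12)) - 81 = 46*(-12*(-11)) - 81 = 46*132 - 81 = 6072 - 81 = 5991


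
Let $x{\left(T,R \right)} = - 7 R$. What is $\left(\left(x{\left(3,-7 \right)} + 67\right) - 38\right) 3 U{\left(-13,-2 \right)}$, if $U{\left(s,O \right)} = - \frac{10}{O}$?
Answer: $1170$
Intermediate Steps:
$\left(\left(x{\left(3,-7 \right)} + 67\right) - 38\right) 3 U{\left(-13,-2 \right)} = \left(\left(\left(-7\right) \left(-7\right) + 67\right) - 38\right) 3 \left(- \frac{10}{-2}\right) = \left(\left(49 + 67\right) - 38\right) 3 \left(\left(-10\right) \left(- \frac{1}{2}\right)\right) = \left(116 - 38\right) 3 \cdot 5 = 78 \cdot 3 \cdot 5 = 234 \cdot 5 = 1170$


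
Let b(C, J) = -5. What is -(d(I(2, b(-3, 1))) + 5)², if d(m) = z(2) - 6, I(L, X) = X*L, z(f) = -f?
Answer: -9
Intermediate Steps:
I(L, X) = L*X
d(m) = -8 (d(m) = -1*2 - 6 = -2 - 6 = -8)
-(d(I(2, b(-3, 1))) + 5)² = -(-8 + 5)² = -1*(-3)² = -1*9 = -9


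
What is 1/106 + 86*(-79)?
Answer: -720163/106 ≈ -6794.0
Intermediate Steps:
1/106 + 86*(-79) = 1/106 - 6794 = -720163/106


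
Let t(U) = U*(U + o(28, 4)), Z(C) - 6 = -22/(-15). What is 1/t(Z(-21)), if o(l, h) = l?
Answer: 225/59584 ≈ 0.0037762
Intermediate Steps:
Z(C) = 112/15 (Z(C) = 6 - 22/(-15) = 6 - 22*(-1/15) = 6 + 22/15 = 112/15)
t(U) = U*(28 + U) (t(U) = U*(U + 28) = U*(28 + U))
1/t(Z(-21)) = 1/(112*(28 + 112/15)/15) = 1/((112/15)*(532/15)) = 1/(59584/225) = 225/59584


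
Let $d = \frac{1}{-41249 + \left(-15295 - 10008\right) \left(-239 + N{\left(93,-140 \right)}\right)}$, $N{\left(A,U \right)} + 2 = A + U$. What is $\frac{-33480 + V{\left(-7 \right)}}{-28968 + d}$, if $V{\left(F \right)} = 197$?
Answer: $\frac{241169117245}{209902562519} \approx 1.149$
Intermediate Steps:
$N{\left(A,U \right)} = -2 + A + U$ ($N{\left(A,U \right)} = -2 + \left(A + U\right) = -2 + A + U$)
$d = \frac{1}{7246015}$ ($d = \frac{1}{-41249 + \left(-15295 - 10008\right) \left(-239 - 49\right)} = \frac{1}{-41249 - 25303 \left(-239 - 49\right)} = \frac{1}{-41249 - -7287264} = \frac{1}{-41249 + 7287264} = \frac{1}{7246015} \approx 1.3801 \cdot 10^{-7}$)
$\frac{-33480 + V{\left(-7 \right)}}{-28968 + d} = \frac{-33480 + 197}{-28968 + \frac{1}{7246015}} = - \frac{33283}{- \frac{209902562519}{7246015}} = \left(-33283\right) \left(- \frac{7246015}{209902562519}\right) = \frac{241169117245}{209902562519}$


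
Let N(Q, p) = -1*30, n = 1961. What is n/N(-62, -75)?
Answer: -1961/30 ≈ -65.367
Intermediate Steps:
N(Q, p) = -30
n/N(-62, -75) = 1961/(-30) = 1961*(-1/30) = -1961/30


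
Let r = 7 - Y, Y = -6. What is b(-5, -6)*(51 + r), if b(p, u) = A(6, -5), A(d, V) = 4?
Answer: 256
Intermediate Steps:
b(p, u) = 4
r = 13 (r = 7 - 1*(-6) = 7 + 6 = 13)
b(-5, -6)*(51 + r) = 4*(51 + 13) = 4*64 = 256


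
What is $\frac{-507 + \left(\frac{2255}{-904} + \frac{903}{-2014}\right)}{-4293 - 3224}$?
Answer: $\frac{464215237}{6842935576} \approx 0.067839$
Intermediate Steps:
$\frac{-507 + \left(\frac{2255}{-904} + \frac{903}{-2014}\right)}{-4293 - 3224} = \frac{-507 + \left(2255 \left(- \frac{1}{904}\right) + 903 \left(- \frac{1}{2014}\right)\right)}{-7517} = \left(-507 - \frac{2678941}{910328}\right) \left(- \frac{1}{7517}\right) = \left(- \frac{464215237}{910328}\right) \left(- \frac{1}{7517}\right) = \frac{464215237}{6842935576}$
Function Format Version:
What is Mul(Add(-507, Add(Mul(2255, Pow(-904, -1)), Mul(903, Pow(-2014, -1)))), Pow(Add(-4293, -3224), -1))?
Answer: Rational(464215237, 6842935576) ≈ 0.067839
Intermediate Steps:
Mul(Add(-507, Add(Mul(2255, Pow(-904, -1)), Mul(903, Pow(-2014, -1)))), Pow(Add(-4293, -3224), -1)) = Mul(Add(-507, Add(Mul(2255, Rational(-1, 904)), Mul(903, Rational(-1, 2014)))), Pow(-7517, -1)) = Mul(Add(-507, Add(Rational(-2255, 904), Rational(-903, 2014))), Rational(-1, 7517)) = Mul(Add(-507, Rational(-2678941, 910328)), Rational(-1, 7517)) = Mul(Rational(-464215237, 910328), Rational(-1, 7517)) = Rational(464215237, 6842935576)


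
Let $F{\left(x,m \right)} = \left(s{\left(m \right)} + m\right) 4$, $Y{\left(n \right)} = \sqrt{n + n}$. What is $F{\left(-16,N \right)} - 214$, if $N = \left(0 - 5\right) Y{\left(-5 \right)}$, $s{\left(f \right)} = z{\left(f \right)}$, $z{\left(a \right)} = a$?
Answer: $-214 - 40 i \sqrt{10} \approx -214.0 - 126.49 i$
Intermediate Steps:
$Y{\left(n \right)} = \sqrt{2} \sqrt{n}$ ($Y{\left(n \right)} = \sqrt{2 n} = \sqrt{2} \sqrt{n}$)
$s{\left(f \right)} = f$
$N = - 5 i \sqrt{10}$ ($N = \left(0 - 5\right) \sqrt{2} \sqrt{-5} = - 5 \sqrt{2} i \sqrt{5} = - 5 i \sqrt{10} \approx - 15.811 i$)
$F{\left(x,m \right)} = 8 m$ ($F{\left(x,m \right)} = \left(m + m\right) 4 = 2 m 4 = 8 m$)
$F{\left(-16,N \right)} - 214 = 8 \left(- 5 i \sqrt{10}\right) - 214 = - 40 i \sqrt{10} - 214 = -214 - 40 i \sqrt{10}$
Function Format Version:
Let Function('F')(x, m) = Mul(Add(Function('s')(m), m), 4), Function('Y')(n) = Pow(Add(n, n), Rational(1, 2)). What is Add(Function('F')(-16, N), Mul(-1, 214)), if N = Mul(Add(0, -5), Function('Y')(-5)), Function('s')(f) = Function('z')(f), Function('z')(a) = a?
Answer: Add(-214, Mul(-40, I, Pow(10, Rational(1, 2)))) ≈ Add(-214.00, Mul(-126.49, I))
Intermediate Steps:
Function('Y')(n) = Mul(Pow(2, Rational(1, 2)), Pow(n, Rational(1, 2))) (Function('Y')(n) = Pow(Mul(2, n), Rational(1, 2)) = Mul(Pow(2, Rational(1, 2)), Pow(n, Rational(1, 2))))
Function('s')(f) = f
N = Mul(-5, I, Pow(10, Rational(1, 2))) (N = Mul(Add(0, -5), Mul(Pow(2, Rational(1, 2)), Pow(-5, Rational(1, 2)))) = Mul(-5, Mul(Pow(2, Rational(1, 2)), Mul(I, Pow(5, Rational(1, 2))))) = Mul(-5, Mul(I, Pow(10, Rational(1, 2)))) = Mul(-5, I, Pow(10, Rational(1, 2))) ≈ Mul(-15.811, I))
Function('F')(x, m) = Mul(8, m) (Function('F')(x, m) = Mul(Add(m, m), 4) = Mul(Mul(2, m), 4) = Mul(8, m))
Add(Function('F')(-16, N), Mul(-1, 214)) = Add(Mul(8, Mul(-5, I, Pow(10, Rational(1, 2)))), Mul(-1, 214)) = Add(Mul(-40, I, Pow(10, Rational(1, 2))), -214) = Add(-214, Mul(-40, I, Pow(10, Rational(1, 2))))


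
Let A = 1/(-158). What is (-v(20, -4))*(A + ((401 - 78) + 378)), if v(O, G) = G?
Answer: 221514/79 ≈ 2804.0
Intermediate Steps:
A = -1/158 ≈ -0.0063291
(-v(20, -4))*(A + ((401 - 78) + 378)) = (-1*(-4))*(-1/158 + ((401 - 78) + 378)) = 4*(-1/158 + (323 + 378)) = 4*(-1/158 + 701) = 4*(110757/158) = 221514/79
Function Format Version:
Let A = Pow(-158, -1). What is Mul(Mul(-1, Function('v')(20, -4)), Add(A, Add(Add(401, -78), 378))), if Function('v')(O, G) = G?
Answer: Rational(221514, 79) ≈ 2804.0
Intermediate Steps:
A = Rational(-1, 158) ≈ -0.0063291
Mul(Mul(-1, Function('v')(20, -4)), Add(A, Add(Add(401, -78), 378))) = Mul(Mul(-1, -4), Add(Rational(-1, 158), Add(Add(401, -78), 378))) = Mul(4, Add(Rational(-1, 158), Add(323, 378))) = Mul(4, Add(Rational(-1, 158), 701)) = Mul(4, Rational(110757, 158)) = Rational(221514, 79)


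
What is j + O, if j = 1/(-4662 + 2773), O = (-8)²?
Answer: 120895/1889 ≈ 63.999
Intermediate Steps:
O = 64
j = -1/1889 (j = 1/(-1889) = -1/1889 ≈ -0.00052938)
j + O = -1/1889 + 64 = 120895/1889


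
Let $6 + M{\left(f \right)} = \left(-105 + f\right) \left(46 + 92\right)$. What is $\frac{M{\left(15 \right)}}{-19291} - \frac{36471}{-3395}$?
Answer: $\frac{745748331}{65492945} \approx 11.387$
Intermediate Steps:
$M{\left(f \right)} = -14496 + 138 f$ ($M{\left(f \right)} = -6 + \left(-105 + f\right) \left(46 + 92\right) = -6 + \left(-105 + f\right) 138 = -6 + \left(-14490 + 138 f\right) = -14496 + 138 f$)
$\frac{M{\left(15 \right)}}{-19291} - \frac{36471}{-3395} = \frac{-14496 + 138 \cdot 15}{-19291} - \frac{36471}{-3395} = \left(-14496 + 2070\right) \left(- \frac{1}{19291}\right) - - \frac{36471}{3395} = \left(-12426\right) \left(- \frac{1}{19291}\right) + \frac{36471}{3395} = \frac{12426}{19291} + \frac{36471}{3395} = \frac{745748331}{65492945}$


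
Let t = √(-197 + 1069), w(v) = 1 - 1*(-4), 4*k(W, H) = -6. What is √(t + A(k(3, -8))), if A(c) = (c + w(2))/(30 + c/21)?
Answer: √(20531 + 351122*√218)/419 ≈ 5.4449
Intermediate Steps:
k(W, H) = -3/2 (k(W, H) = (¼)*(-6) = -3/2)
w(v) = 5 (w(v) = 1 + 4 = 5)
A(c) = (5 + c)/(30 + c/21) (A(c) = (c + 5)/(30 + c/21) = (5 + c)/(30 + c*(1/21)) = (5 + c)/(30 + c/21))
t = 2*√218 (t = √872 = 2*√218 ≈ 29.530)
√(t + A(k(3, -8))) = √(2*√218 + 21*(5 - 3/2)/(630 - 3/2)) = √(2*√218 + 21*(7/2)/(1257/2)) = √(2*√218 + 21*(2/1257)*(7/2)) = √(2*√218 + 49/419) = √(49/419 + 2*√218)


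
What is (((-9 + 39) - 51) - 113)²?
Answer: 17956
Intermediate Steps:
(((-9 + 39) - 51) - 113)² = ((30 - 51) - 113)² = (-21 - 113)² = (-134)² = 17956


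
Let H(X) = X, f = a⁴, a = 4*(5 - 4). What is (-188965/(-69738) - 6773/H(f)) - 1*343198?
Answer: -3063756572089/8926464 ≈ -3.4322e+5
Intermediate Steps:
a = 4 (a = 4*1 = 4)
f = 256 (f = 4⁴ = 256)
(-188965/(-69738) - 6773/H(f)) - 1*343198 = (-188965/(-69738) - 6773/256) - 1*343198 = (-188965*(-1/69738) - 6773*1/256) - 343198 = (188965/69738 - 6773/256) - 343198 = -211980217/8926464 - 343198 = -3063756572089/8926464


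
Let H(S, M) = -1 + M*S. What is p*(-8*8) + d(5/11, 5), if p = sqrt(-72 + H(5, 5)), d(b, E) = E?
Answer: 5 - 256*I*sqrt(3) ≈ 5.0 - 443.4*I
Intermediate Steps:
p = 4*I*sqrt(3) (p = sqrt(-72 + (-1 + 5*5)) = sqrt(-72 + (-1 + 25)) = sqrt(-72 + 24) = sqrt(-48) = 4*I*sqrt(3) ≈ 6.9282*I)
p*(-8*8) + d(5/11, 5) = (4*I*sqrt(3))*(-8*8) + 5 = (4*I*sqrt(3))*(-64) + 5 = -256*I*sqrt(3) + 5 = 5 - 256*I*sqrt(3)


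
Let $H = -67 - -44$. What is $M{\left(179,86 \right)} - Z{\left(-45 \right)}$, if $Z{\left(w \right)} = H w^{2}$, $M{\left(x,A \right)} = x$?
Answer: $46754$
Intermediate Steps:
$H = -23$ ($H = -67 + 44 = -23$)
$Z{\left(w \right)} = - 23 w^{2}$
$M{\left(179,86 \right)} - Z{\left(-45 \right)} = 179 - - 23 \left(-45\right)^{2} = 179 - \left(-23\right) 2025 = 179 - -46575 = 179 + 46575 = 46754$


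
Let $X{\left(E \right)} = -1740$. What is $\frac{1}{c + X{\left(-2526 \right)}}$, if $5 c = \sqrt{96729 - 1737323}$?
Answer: $- \frac{21750}{38665297} - \frac{5 i \sqrt{1640594}}{77330594} \approx -0.00056252 - 8.2817 \cdot 10^{-5} i$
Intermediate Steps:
$c = \frac{i \sqrt{1640594}}{5}$ ($c = \frac{\sqrt{96729 - 1737323}}{5} = \frac{\sqrt{-1640594}}{5} = \frac{i \sqrt{1640594}}{5} \approx 256.17 i$)
$\frac{1}{c + X{\left(-2526 \right)}} = \frac{1}{\frac{i \sqrt{1640594}}{5} - 1740} = \frac{1}{-1740 + \frac{i \sqrt{1640594}}{5}}$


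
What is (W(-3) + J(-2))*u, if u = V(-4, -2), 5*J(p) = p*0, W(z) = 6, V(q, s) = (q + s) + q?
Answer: -60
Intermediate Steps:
V(q, s) = s + 2*q
J(p) = 0 (J(p) = (p*0)/5 = (1/5)*0 = 0)
u = -10 (u = -2 + 2*(-4) = -2 - 8 = -10)
(W(-3) + J(-2))*u = (6 + 0)*(-10) = 6*(-10) = -60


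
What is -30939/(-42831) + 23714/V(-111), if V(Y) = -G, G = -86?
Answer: 169725848/613911 ≈ 276.47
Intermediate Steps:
V(Y) = 86 (V(Y) = -1*(-86) = 86)
-30939/(-42831) + 23714/V(-111) = -30939/(-42831) + 23714/86 = -30939*(-1/42831) + 23714*(1/86) = 10313/14277 + 11857/43 = 169725848/613911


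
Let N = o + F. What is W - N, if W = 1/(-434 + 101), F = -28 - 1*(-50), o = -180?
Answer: 52613/333 ≈ 158.00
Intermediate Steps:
F = 22 (F = -28 + 50 = 22)
W = -1/333 (W = 1/(-333) = -1/333 ≈ -0.0030030)
N = -158 (N = -180 + 22 = -158)
W - N = -1/333 - 1*(-158) = -1/333 + 158 = 52613/333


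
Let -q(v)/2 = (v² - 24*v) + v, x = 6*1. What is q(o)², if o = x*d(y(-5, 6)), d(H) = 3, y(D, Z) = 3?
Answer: 32400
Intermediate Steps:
x = 6
o = 18 (o = 6*3 = 18)
q(v) = -2*v² + 46*v (q(v) = -2*((v² - 24*v) + v) = -2*(v² - 23*v) = -2*v² + 46*v)
q(o)² = (2*18*(23 - 1*18))² = (2*18*(23 - 18))² = (2*18*5)² = 180² = 32400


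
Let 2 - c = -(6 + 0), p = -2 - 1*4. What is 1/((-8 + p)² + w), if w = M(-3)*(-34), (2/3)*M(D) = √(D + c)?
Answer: 196/25411 + 51*√5/25411 ≈ 0.012201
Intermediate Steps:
p = -6 (p = -2 - 4 = -6)
c = 8 (c = 2 - (-1)*(6 + 0) = 2 - (-1)*6 = 2 - 1*(-6) = 2 + 6 = 8)
M(D) = 3*√(8 + D)/2 (M(D) = 3*√(D + 8)/2 = 3*√(8 + D)/2)
w = -51*√5 (w = (3*√(8 - 3)/2)*(-34) = (3*√5/2)*(-34) = -51*√5 ≈ -114.04)
1/((-8 + p)² + w) = 1/((-8 - 6)² - 51*√5) = 1/((-14)² - 51*√5) = 1/(196 - 51*√5)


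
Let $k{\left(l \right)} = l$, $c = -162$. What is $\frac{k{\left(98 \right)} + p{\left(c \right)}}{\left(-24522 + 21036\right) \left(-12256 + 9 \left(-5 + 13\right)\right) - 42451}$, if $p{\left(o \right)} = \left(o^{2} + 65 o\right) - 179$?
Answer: $\frac{15633}{42430973} \approx 0.00036843$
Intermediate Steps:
$p{\left(o \right)} = -179 + o^{2} + 65 o$
$\frac{k{\left(98 \right)} + p{\left(c \right)}}{\left(-24522 + 21036\right) \left(-12256 + 9 \left(-5 + 13\right)\right) - 42451} = \frac{98 + \left(-179 + \left(-162\right)^{2} + 65 \left(-162\right)\right)}{\left(-24522 + 21036\right) \left(-12256 + 9 \left(-5 + 13\right)\right) - 42451} = \frac{98 - -15535}{- 3486 \left(-12256 + 9 \cdot 8\right) - 42451} = \frac{98 + 15535}{- 3486 \left(-12256 + 72\right) - 42451} = \frac{15633}{\left(-3486\right) \left(-12184\right) - 42451} = \frac{15633}{42473424 - 42451} = \frac{15633}{42430973}$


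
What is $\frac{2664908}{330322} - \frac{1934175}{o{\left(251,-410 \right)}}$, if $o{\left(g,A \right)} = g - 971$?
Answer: $\frac{21360642937}{7927728} \approx 2694.4$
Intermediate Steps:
$o{\left(g,A \right)} = -971 + g$
$\frac{2664908}{330322} - \frac{1934175}{o{\left(251,-410 \right)}} = \frac{2664908}{330322} - \frac{1934175}{-971 + 251} = 2664908 \cdot \frac{1}{330322} - \frac{1934175}{-720} = \frac{1332454}{165161} - - \frac{128945}{48} = \frac{1332454}{165161} + \frac{128945}{48} = \frac{21360642937}{7927728}$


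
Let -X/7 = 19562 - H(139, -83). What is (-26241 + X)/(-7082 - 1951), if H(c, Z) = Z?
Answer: 163756/9033 ≈ 18.129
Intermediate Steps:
X = -137515 (X = -7*(19562 - 1*(-83)) = -7*(19562 + 83) = -7*19645 = -137515)
(-26241 + X)/(-7082 - 1951) = (-26241 - 137515)/(-7082 - 1951) = -163756/(-9033) = -163756*(-1/9033) = 163756/9033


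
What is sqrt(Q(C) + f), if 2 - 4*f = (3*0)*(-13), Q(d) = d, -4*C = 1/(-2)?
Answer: sqrt(10)/4 ≈ 0.79057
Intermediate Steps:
C = 1/8 (C = -1/4/(-2) = -1/4*(-1/2) = 1/8 ≈ 0.12500)
f = 1/2 (f = 1/2 - 3*0*(-13)/4 = 1/2 - 0*(-13) = 1/2 - 1/4*0 = 1/2 + 0 = 1/2 ≈ 0.50000)
sqrt(Q(C) + f) = sqrt(1/8 + 1/2) = sqrt(5/8) = sqrt(10)/4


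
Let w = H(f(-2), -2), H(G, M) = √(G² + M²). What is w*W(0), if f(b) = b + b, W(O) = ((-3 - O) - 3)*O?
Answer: 0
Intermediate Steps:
W(O) = O*(-6 - O) (W(O) = (-6 - O)*O = O*(-6 - O))
f(b) = 2*b
w = 2*√5 (w = √((2*(-2))² + (-2)²) = √((-4)² + 4) = √(16 + 4) = √20 = 2*√5 ≈ 4.4721)
w*W(0) = (2*√5)*(-1*0*(6 + 0)) = (2*√5)*(-1*0*6) = (2*√5)*0 = 0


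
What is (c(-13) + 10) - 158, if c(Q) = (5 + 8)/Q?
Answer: -149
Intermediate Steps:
c(Q) = 13/Q
(c(-13) + 10) - 158 = (13/(-13) + 10) - 158 = (13*(-1/13) + 10) - 158 = (-1 + 10) - 158 = 9 - 158 = -149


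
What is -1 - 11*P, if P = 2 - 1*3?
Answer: 10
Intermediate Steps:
P = -1 (P = 2 - 3 = -1)
-1 - 11*P = -1 - 11*(-1) = -1 + 11 = 10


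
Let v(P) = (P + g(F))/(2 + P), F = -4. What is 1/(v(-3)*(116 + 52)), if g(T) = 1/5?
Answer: 5/2352 ≈ 0.0021259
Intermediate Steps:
g(T) = ⅕
v(P) = (⅕ + P)/(2 + P) (v(P) = (P + ⅕)/(2 + P) = (⅕ + P)/(2 + P))
1/(v(-3)*(116 + 52)) = 1/(((⅕ - 3)/(2 - 3))*(116 + 52)) = 1/((-14/5/(-1))*168) = 1/(-1*(-14/5)*168) = 1/((14/5)*168) = 1/(2352/5) = 5/2352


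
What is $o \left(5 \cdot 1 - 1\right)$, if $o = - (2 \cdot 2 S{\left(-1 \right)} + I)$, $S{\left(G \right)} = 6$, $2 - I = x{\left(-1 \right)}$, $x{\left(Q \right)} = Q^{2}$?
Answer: $-100$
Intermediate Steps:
$I = 1$ ($I = 2 - \left(-1\right)^{2} = 2 - 1 = 1$)
$o = -25$ ($o = - (2 \cdot 2 \cdot 6 + 1) = - (4 \cdot 6 + 1) = - (24 + 1) = \left(-1\right) 25 = -25$)
$o \left(5 \cdot 1 - 1\right) = - 25 \left(5 \cdot 1 - 1\right) = - 25 \left(5 - 1\right) = \left(-25\right) 4 = -100$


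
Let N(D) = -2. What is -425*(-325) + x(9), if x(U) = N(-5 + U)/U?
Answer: 1243123/9 ≈ 1.3812e+5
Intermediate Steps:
x(U) = -2/U
-425*(-325) + x(9) = -425*(-325) - 2/9 = 138125 - 2*⅑ = 138125 - 2/9 = 1243123/9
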